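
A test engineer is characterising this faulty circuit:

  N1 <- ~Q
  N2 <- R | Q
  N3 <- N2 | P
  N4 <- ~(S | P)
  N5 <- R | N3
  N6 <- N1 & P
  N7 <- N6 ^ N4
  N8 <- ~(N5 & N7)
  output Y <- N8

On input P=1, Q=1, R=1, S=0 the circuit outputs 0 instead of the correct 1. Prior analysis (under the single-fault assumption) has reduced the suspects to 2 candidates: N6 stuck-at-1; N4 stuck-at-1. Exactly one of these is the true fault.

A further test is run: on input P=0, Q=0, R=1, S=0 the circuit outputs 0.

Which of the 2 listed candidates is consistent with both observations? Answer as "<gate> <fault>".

Evaluate each candidate on input P=0, Q=0, R=1, S=0:
  N6 stuck-at-1: N1=1, N2=1, N3=1, N4=1, N5=1, N6=1 [stuck-at-1], N7=0, N8=1 → 1 — eliminated
  N4 stuck-at-1: N1=1, N2=1, N3=1, N4=1 [stuck-at-1], N5=1, N6=0, N7=1, N8=0 → 0 — matches
Only N4 stuck-at-1 reproduces the observed 0.

N4 stuck-at-1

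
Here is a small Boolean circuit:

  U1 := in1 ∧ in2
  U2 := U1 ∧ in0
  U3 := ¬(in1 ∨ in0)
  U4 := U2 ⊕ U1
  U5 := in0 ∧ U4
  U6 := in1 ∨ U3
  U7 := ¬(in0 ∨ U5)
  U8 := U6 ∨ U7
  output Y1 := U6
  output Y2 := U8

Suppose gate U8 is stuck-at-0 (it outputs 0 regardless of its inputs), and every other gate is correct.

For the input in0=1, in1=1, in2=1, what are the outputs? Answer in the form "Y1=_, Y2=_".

Y1=1, Y2=0

Propagate with U8 forced: U1=1, U2=1, U3=0, U4=0, U5=0, U6=1, U7=0, U8=0 [stuck-at-0].
So the outputs are Y1=1, Y2=0. (Without the fault they would be Y1=1, Y2=1.)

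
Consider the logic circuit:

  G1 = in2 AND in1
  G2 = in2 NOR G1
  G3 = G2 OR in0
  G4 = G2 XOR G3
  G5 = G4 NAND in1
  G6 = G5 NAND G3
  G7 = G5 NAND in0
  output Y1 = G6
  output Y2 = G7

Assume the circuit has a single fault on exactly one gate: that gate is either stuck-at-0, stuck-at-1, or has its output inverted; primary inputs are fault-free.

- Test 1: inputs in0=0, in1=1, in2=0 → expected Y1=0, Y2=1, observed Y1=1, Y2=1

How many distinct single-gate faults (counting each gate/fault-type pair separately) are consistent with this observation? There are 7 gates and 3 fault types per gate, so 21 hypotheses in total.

12

Fault-free: G1=0, G2=1, G3=1, G4=0, G5=1, G6=0, G7=1 → Y1=0, Y2=1. Observed Y1=1, Y2=1.
  G1: stuck-at-1, inverted output ✓; others ✗
  G2: stuck-at-0, inverted output ✓; others ✗
  G3: stuck-at-0, inverted output ✓; others ✗
  G4: stuck-at-1, inverted output ✓; others ✗
  G5: stuck-at-0, inverted output ✓; others ✗
  G6: stuck-at-1, inverted output ✓; others ✗
  G7: none of the 3 fault types match ✗
Consistent faults: {G1 stuck-at-1, G1 inverted output, G2 stuck-at-0, G2 inverted output, G3 stuck-at-0, G3 inverted output, G4 stuck-at-1, G4 inverted output, G5 stuck-at-0, G5 inverted output, G6 stuck-at-1, G6 inverted output} — 12 in all.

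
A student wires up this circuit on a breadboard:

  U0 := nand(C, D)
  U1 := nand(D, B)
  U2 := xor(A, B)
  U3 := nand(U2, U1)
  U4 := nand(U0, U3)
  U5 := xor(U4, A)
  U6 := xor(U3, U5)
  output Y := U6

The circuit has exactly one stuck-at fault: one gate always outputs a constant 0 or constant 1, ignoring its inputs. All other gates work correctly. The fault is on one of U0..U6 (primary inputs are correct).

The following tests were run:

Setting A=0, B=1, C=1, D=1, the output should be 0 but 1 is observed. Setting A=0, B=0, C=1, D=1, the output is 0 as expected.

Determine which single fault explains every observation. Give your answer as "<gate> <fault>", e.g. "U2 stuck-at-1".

U1 stuck-at-1

Fault-free values for test 1 (A=0, B=1, C=1, D=1): U0=0, U1=0, U2=1, U3=1, U4=1, U5=1, U6=0, giving Y=0. Observed 1.
Test 1: faults giving observed 1 are {U0 stuck-at-1, U1 stuck-at-1, U3 stuck-at-0, U4 stuck-at-0, U5 stuck-at-0, U6 stuck-at-1}.
Test 2 (A=0, B=0, C=1, D=1): fault-free U0=0, U1=1, U2=0, U3=1, U4=1, U5=1, U6=0 → 0; observed 0. Eliminates U0 stuck-at-1, U3 stuck-at-0, U4 stuck-at-0, U5 stuck-at-0, U6 stuck-at-1.
Only U1 stuck-at-1 is consistent with every test.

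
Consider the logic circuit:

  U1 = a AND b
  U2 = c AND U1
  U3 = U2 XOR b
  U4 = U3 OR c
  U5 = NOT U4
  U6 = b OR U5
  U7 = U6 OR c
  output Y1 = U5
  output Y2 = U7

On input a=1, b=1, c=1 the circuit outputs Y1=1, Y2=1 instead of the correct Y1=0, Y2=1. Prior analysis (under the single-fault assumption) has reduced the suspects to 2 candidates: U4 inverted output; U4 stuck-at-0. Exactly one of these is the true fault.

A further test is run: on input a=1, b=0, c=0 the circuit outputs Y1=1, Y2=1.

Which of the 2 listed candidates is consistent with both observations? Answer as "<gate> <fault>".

Evaluate each candidate on input a=1, b=0, c=0:
  U4 inverted output: U1=0, U2=0, U3=0, U4=1 [inverted output], U5=0, U6=0, U7=0 → Y1=0, Y2=0 — eliminated
  U4 stuck-at-0: U1=0, U2=0, U3=0, U4=0 [stuck-at-0], U5=1, U6=1, U7=1 → Y1=1, Y2=1 — matches
Only U4 stuck-at-0 reproduces the observed Y1=1, Y2=1.

U4 stuck-at-0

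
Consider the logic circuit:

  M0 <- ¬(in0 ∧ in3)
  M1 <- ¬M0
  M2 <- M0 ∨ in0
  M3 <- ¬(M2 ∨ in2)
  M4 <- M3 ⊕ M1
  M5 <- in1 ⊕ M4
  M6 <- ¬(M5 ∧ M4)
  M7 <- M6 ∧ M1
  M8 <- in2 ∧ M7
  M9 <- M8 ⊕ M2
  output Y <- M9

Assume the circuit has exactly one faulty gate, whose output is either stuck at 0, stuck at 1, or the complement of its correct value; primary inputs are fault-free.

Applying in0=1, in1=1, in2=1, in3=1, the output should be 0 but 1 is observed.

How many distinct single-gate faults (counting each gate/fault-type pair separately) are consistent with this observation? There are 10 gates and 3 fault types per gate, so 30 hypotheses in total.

Fault-free: M0=0, M1=1, M2=1, M3=0, M4=1, M5=0, M6=1, M7=1, M8=1, M9=0 → 0. Observed 1.
  M0: stuck-at-1, inverted output ✓; others ✗
  M1: stuck-at-0, inverted output ✓; others ✗
  M2: stuck-at-0, inverted output ✓; others ✗
  M3: none of the 3 fault types match ✗
  M4: none of the 3 fault types match ✗
  M5: stuck-at-1, inverted output ✓; others ✗
  M6: stuck-at-0, inverted output ✓; others ✗
  M7: stuck-at-0, inverted output ✓; others ✗
  M8: stuck-at-0, inverted output ✓; others ✗
  M9: stuck-at-1, inverted output ✓; others ✗
Consistent faults: {M0 stuck-at-1, M0 inverted output, M1 stuck-at-0, M1 inverted output, M2 stuck-at-0, M2 inverted output, M5 stuck-at-1, M5 inverted output, M6 stuck-at-0, M6 inverted output, M7 stuck-at-0, M7 inverted output, M8 stuck-at-0, M8 inverted output, M9 stuck-at-1, M9 inverted output} — 16 in all.

16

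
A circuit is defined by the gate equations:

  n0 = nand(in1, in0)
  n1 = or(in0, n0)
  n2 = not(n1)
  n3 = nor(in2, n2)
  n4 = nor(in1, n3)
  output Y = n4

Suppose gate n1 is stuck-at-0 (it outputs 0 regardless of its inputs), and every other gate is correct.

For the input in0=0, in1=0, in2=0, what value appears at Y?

Propagate with n1 forced: n0=1, n1=0 [stuck-at-0], n2=1, n3=0, n4=1.
So Y = 1. (Without the fault it would be 0.)

1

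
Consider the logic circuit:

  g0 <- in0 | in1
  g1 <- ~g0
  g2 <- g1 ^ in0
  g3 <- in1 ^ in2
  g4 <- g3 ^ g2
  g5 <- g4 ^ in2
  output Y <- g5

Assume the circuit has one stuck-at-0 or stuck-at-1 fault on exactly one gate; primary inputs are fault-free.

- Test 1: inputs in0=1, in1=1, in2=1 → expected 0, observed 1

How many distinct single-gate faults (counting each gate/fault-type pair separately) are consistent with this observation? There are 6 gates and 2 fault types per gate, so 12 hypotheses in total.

Fault-free: g0=1, g1=0, g2=1, g3=0, g4=1, g5=0 → 0. Observed 1.
  g0 stuck-at-0: output 1 ✓
  g0 stuck-at-1: output 0 ✗
  g1 stuck-at-0: output 0 ✗
  g1 stuck-at-1: output 1 ✓
  g2 stuck-at-0: output 1 ✓
  g2 stuck-at-1: output 0 ✗
  g3 stuck-at-0: output 0 ✗
  g3 stuck-at-1: output 1 ✓
  g4 stuck-at-0: output 1 ✓
  g4 stuck-at-1: output 0 ✗
  g5 stuck-at-0: output 0 ✗
  g5 stuck-at-1: output 1 ✓
Consistent faults: {g0 stuck-at-0, g1 stuck-at-1, g2 stuck-at-0, g3 stuck-at-1, g4 stuck-at-0, g5 stuck-at-1} — 6 in all.

6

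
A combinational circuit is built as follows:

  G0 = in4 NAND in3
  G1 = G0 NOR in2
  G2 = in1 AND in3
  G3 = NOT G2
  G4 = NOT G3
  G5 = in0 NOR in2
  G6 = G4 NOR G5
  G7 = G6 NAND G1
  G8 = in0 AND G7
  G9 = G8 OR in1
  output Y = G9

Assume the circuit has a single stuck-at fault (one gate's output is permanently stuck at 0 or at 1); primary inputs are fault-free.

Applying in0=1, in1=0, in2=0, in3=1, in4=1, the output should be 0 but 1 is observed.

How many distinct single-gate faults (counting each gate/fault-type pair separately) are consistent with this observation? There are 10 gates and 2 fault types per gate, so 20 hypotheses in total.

Fault-free: G0=0, G1=1, G2=0, G3=1, G4=0, G5=0, G6=1, G7=0, G8=0, G9=0 → 0. Observed 1.
  G0: stuck-at-1 ✓; others ✗
  G1: stuck-at-0 ✓; others ✗
  G2: stuck-at-1 ✓; others ✗
  G3: stuck-at-0 ✓; others ✗
  G4: stuck-at-1 ✓; others ✗
  G5: stuck-at-1 ✓; others ✗
  G6: stuck-at-0 ✓; others ✗
  G7: stuck-at-1 ✓; others ✗
  G8: stuck-at-1 ✓; others ✗
  G9: stuck-at-1 ✓; others ✗
Consistent faults: {G0 stuck-at-1, G1 stuck-at-0, G2 stuck-at-1, G3 stuck-at-0, G4 stuck-at-1, G5 stuck-at-1, G6 stuck-at-0, G7 stuck-at-1, G8 stuck-at-1, G9 stuck-at-1} — 10 in all.

10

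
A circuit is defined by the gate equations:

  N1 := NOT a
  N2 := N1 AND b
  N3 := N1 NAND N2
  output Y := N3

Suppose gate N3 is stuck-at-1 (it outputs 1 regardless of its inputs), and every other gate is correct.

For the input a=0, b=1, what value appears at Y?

Propagate with N3 forced: N1=1, N2=1, N3=1 [stuck-at-1].
So Y = 1. (Without the fault it would be 0.)

1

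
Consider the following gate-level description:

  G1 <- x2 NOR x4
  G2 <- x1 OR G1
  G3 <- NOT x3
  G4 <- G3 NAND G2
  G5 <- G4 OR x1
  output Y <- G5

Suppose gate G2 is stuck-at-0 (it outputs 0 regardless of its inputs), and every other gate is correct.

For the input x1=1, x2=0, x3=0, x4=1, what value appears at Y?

Propagate with G2 forced: G1=0, G2=0 [stuck-at-0], G3=1, G4=1, G5=1.
So Y = 1. (Same as the fault-free value — the fault is masked on this input.)

1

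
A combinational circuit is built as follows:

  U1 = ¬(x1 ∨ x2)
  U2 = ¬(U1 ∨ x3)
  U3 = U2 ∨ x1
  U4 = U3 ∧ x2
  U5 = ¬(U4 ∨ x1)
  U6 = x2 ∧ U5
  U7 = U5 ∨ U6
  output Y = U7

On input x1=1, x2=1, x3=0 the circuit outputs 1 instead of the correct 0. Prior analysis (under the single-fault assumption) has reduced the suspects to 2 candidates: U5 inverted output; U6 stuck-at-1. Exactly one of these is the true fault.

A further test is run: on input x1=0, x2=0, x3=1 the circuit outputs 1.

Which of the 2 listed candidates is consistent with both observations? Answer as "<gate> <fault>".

U6 stuck-at-1

Evaluate each candidate on input x1=0, x2=0, x3=1:
  U5 inverted output: U1=1, U2=0, U3=0, U4=0, U5=0 [inverted output], U6=0, U7=0 → 0 — eliminated
  U6 stuck-at-1: U1=1, U2=0, U3=0, U4=0, U5=1, U6=1 [stuck-at-1], U7=1 → 1 — matches
Only U6 stuck-at-1 reproduces the observed 1.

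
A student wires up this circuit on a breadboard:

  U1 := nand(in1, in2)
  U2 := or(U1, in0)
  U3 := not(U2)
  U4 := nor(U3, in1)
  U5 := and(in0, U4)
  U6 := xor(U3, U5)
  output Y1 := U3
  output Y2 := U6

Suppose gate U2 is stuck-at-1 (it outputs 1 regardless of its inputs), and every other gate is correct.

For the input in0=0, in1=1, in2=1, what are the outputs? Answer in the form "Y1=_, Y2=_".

Propagate with U2 forced: U1=0, U2=1 [stuck-at-1], U3=0, U4=0, U5=0, U6=0.
So the outputs are Y1=0, Y2=0. (Without the fault they would be Y1=1, Y2=1.)

Y1=0, Y2=0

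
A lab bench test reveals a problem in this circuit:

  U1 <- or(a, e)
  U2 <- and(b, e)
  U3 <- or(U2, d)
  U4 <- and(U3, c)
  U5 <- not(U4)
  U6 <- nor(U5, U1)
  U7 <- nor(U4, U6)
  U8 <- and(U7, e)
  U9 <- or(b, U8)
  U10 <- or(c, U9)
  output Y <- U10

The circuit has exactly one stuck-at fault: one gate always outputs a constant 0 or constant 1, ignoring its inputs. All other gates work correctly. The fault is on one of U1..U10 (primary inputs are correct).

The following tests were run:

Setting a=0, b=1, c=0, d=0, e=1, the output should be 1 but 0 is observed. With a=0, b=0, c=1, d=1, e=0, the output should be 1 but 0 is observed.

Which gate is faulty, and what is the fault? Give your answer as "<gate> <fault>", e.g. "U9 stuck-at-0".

Fault-free values for test 1 (a=0, b=1, c=0, d=0, e=1): U1=1, U2=1, U3=1, U4=0, U5=1, U6=0, U7=1, U8=1, U9=1, U10=1, giving Y=1. Observed 0.
Test 1: faults giving observed 0 are {U9 stuck-at-0, U10 stuck-at-0}.
Test 2 (a=0, b=0, c=1, d=1, e=0): fault-free U1=0, U2=0, U3=1, U4=1, U5=0, U6=1, U7=0, U8=0, U9=0, U10=1 → 1; observed 0. Eliminates U9 stuck-at-0.
Only U10 stuck-at-0 is consistent with every test.

U10 stuck-at-0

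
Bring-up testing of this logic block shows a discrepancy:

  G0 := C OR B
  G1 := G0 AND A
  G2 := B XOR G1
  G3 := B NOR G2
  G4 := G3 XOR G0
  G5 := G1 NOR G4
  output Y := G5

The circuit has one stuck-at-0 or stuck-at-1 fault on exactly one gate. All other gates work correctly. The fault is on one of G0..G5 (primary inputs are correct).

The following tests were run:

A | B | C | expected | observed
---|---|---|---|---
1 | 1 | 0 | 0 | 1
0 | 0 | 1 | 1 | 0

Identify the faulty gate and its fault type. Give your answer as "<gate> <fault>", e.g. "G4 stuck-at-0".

G0 stuck-at-0

Fault-free values for test 1 (A=1, B=1, C=0): G0=1, G1=1, G2=0, G3=0, G4=1, G5=0, giving Y=0. Observed 1.
Test 1: faults giving observed 1 are {G0 stuck-at-0, G5 stuck-at-1}.
Test 2 (A=0, B=0, C=1): fault-free G0=1, G1=0, G2=0, G3=1, G4=0, G5=1 → 1; observed 0. Eliminates G5 stuck-at-1.
Only G0 stuck-at-0 is consistent with every test.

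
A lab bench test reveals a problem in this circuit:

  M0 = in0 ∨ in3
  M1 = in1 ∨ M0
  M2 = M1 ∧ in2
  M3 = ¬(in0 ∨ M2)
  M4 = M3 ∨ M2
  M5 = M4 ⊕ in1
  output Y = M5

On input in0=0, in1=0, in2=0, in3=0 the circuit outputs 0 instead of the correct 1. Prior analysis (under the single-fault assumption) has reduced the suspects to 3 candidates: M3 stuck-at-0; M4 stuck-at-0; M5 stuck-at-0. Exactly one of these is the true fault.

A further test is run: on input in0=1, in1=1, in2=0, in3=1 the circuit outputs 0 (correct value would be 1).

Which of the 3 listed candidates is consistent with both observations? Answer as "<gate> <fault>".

M5 stuck-at-0

Evaluate each candidate on input in0=1, in1=1, in2=0, in3=1:
  M3 stuck-at-0: M0=1, M1=1, M2=0, M3=0 [stuck-at-0], M4=0, M5=1 → 1 — eliminated
  M4 stuck-at-0: M0=1, M1=1, M2=0, M3=0, M4=0 [stuck-at-0], M5=1 → 1 — eliminated
  M5 stuck-at-0: M0=1, M1=1, M2=0, M3=0, M4=0, M5=0 [stuck-at-0] → 0 — matches
Only M5 stuck-at-0 reproduces the observed 0.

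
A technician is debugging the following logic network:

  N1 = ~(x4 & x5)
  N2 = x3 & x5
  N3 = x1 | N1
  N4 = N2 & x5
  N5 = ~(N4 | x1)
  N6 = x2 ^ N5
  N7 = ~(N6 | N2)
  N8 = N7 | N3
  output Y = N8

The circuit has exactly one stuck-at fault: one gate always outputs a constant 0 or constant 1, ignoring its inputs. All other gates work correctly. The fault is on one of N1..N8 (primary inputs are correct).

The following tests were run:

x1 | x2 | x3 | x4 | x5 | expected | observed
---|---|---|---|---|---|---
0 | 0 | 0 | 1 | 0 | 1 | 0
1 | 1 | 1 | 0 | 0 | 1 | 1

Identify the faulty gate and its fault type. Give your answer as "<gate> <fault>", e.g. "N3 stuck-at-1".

Fault-free values for test 1 (x1=0, x2=0, x3=0, x4=1, x5=0): N1=1, N2=0, N3=1, N4=0, N5=1, N6=1, N7=0, N8=1, giving Y=1. Observed 0.
Test 1: faults giving observed 0 are {N1 stuck-at-0, N3 stuck-at-0, N8 stuck-at-0}.
Test 2 (x1=1, x2=1, x3=1, x4=0, x5=0): fault-free N1=1, N2=0, N3=1, N4=0, N5=0, N6=1, N7=0, N8=1 → 1; observed 1. Eliminates N3 stuck-at-0, N8 stuck-at-0.
Only N1 stuck-at-0 is consistent with every test.

N1 stuck-at-0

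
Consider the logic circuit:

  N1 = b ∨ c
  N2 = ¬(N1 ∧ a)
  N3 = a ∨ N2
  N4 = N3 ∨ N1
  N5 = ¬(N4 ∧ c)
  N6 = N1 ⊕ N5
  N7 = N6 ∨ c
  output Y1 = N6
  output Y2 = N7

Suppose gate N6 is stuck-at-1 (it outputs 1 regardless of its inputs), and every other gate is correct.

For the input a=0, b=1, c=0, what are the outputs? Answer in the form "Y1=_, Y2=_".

Y1=1, Y2=1

Propagate with N6 forced: N1=1, N2=1, N3=1, N4=1, N5=1, N6=1 [stuck-at-1], N7=1.
So the outputs are Y1=1, Y2=1. (Without the fault they would be Y1=0, Y2=0.)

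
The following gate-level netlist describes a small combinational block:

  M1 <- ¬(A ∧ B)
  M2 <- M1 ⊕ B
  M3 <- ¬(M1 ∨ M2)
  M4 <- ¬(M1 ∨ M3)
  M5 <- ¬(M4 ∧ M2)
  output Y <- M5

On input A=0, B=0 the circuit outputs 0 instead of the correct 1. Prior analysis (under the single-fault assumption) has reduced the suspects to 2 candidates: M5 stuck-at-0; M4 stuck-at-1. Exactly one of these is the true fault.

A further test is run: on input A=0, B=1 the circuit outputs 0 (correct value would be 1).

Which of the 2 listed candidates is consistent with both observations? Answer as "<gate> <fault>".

Evaluate each candidate on input A=0, B=1:
  M5 stuck-at-0: M1=1, M2=0, M3=0, M4=0, M5=0 [stuck-at-0] → 0 — matches
  M4 stuck-at-1: M1=1, M2=0, M3=0, M4=1 [stuck-at-1], M5=1 → 1 — eliminated
Only M5 stuck-at-0 reproduces the observed 0.

M5 stuck-at-0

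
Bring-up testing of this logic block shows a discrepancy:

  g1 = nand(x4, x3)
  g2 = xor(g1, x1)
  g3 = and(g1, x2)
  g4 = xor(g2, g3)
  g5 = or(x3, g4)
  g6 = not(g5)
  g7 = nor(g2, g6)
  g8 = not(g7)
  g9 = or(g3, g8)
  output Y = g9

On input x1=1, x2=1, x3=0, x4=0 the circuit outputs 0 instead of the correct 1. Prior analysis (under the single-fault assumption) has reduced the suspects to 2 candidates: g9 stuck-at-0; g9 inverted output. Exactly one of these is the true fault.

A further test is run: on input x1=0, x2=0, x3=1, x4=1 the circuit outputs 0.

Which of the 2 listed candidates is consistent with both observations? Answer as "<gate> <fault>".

Evaluate each candidate on input x1=0, x2=0, x3=1, x4=1:
  g9 stuck-at-0: g1=0, g2=0, g3=0, g4=0, g5=1, g6=0, g7=1, g8=0, g9=0 [stuck-at-0] → 0 — matches
  g9 inverted output: g1=0, g2=0, g3=0, g4=0, g5=1, g6=0, g7=1, g8=0, g9=1 [inverted output] → 1 — eliminated
Only g9 stuck-at-0 reproduces the observed 0.

g9 stuck-at-0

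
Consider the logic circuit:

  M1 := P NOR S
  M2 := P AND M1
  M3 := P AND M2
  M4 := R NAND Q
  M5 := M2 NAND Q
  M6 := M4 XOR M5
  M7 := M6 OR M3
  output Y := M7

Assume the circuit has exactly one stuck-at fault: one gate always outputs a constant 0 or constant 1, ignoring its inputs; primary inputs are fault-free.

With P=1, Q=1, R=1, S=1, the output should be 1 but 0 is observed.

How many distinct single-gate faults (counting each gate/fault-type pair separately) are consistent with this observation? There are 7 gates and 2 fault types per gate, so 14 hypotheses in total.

Fault-free: M1=0, M2=0, M3=0, M4=0, M5=1, M6=1, M7=1 → 1. Observed 0.
  M1 stuck-at-0: output 1 ✗
  M1 stuck-at-1: output 1 ✗
  M2 stuck-at-0: output 1 ✗
  M2 stuck-at-1: output 1 ✗
  M3 stuck-at-0: output 1 ✗
  M3 stuck-at-1: output 1 ✗
  M4 stuck-at-0: output 1 ✗
  M4 stuck-at-1: output 0 ✓
  M5 stuck-at-0: output 0 ✓
  M5 stuck-at-1: output 1 ✗
  M6 stuck-at-0: output 0 ✓
  M6 stuck-at-1: output 1 ✗
  M7 stuck-at-0: output 0 ✓
  M7 stuck-at-1: output 1 ✗
Consistent faults: {M4 stuck-at-1, M5 stuck-at-0, M6 stuck-at-0, M7 stuck-at-0} — 4 in all.

4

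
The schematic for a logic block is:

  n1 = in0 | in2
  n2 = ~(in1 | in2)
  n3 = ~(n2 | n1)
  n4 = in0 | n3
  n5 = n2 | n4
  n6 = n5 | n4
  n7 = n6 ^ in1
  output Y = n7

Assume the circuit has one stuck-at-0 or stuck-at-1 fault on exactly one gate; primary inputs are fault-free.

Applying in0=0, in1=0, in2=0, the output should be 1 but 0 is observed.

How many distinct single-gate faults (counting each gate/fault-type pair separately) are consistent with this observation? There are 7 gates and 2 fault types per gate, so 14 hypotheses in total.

Fault-free: n1=0, n2=1, n3=0, n4=0, n5=1, n6=1, n7=1 → 1. Observed 0.
  n1 stuck-at-0: output 1 ✗
  n1 stuck-at-1: output 1 ✗
  n2 stuck-at-0: output 1 ✗
  n2 stuck-at-1: output 1 ✗
  n3 stuck-at-0: output 1 ✗
  n3 stuck-at-1: output 1 ✗
  n4 stuck-at-0: output 1 ✗
  n4 stuck-at-1: output 1 ✗
  n5 stuck-at-0: output 0 ✓
  n5 stuck-at-1: output 1 ✗
  n6 stuck-at-0: output 0 ✓
  n6 stuck-at-1: output 1 ✗
  n7 stuck-at-0: output 0 ✓
  n7 stuck-at-1: output 1 ✗
Consistent faults: {n5 stuck-at-0, n6 stuck-at-0, n7 stuck-at-0} — 3 in all.

3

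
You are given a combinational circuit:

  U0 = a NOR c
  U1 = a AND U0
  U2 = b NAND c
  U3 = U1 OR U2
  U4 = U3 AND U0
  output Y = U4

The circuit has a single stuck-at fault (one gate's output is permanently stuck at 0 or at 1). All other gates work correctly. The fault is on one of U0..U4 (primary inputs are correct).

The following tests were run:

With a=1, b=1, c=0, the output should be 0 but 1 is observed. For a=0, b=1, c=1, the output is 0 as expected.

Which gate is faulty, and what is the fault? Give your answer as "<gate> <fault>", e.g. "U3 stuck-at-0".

U0 stuck-at-1

Fault-free values for test 1 (a=1, b=1, c=0): U0=0, U1=0, U2=1, U3=1, U4=0, giving Y=0. Observed 1.
Test 1: faults giving observed 1 are {U0 stuck-at-1, U4 stuck-at-1}.
Test 2 (a=0, b=1, c=1): fault-free U0=0, U1=0, U2=0, U3=0, U4=0 → 0; observed 0. Eliminates U4 stuck-at-1.
Only U0 stuck-at-1 is consistent with every test.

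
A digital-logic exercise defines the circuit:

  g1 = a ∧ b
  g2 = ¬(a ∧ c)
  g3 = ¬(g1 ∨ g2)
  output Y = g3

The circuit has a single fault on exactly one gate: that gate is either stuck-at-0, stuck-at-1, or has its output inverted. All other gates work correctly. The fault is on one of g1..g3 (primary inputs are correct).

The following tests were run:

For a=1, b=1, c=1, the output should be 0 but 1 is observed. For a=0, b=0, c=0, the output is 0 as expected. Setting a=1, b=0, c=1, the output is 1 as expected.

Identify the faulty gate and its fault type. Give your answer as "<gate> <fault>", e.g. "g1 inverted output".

g1 stuck-at-0

Fault-free values for test 1 (a=1, b=1, c=1): g1=1, g2=0, g3=0, giving Y=0. Observed 1.
Test 1: faults giving observed 1 are {g1 stuck-at-0, g1 inverted output, g3 stuck-at-1, g3 inverted output}.
Test 2 (a=0, b=0, c=0): fault-free g1=0, g2=1, g3=0 → 0; observed 0. Eliminates g3 stuck-at-1, g3 inverted output.
Test 3 (a=1, b=0, c=1): fault-free g1=0, g2=0, g3=1 → 1; observed 1. Eliminates g1 inverted output.
Only g1 stuck-at-0 is consistent with every test.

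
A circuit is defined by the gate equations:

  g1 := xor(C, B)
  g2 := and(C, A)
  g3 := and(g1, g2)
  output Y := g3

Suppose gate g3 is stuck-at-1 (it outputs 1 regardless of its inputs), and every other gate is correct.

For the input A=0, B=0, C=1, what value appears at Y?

1

Propagate with g3 forced: g1=1, g2=0, g3=1 [stuck-at-1].
So Y = 1. (Without the fault it would be 0.)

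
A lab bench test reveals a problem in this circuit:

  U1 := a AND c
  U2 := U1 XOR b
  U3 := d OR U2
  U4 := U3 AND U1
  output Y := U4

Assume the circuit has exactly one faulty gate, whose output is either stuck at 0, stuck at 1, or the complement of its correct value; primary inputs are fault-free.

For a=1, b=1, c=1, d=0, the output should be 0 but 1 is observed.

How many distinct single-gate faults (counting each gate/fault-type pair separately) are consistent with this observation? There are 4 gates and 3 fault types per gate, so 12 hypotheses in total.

6

Fault-free: U1=1, U2=0, U3=0, U4=0 → 0. Observed 1.
  U1 stuck-at-0: output 0 ✗
  U1 stuck-at-1: output 0 ✗
  U1 inverted output: output 0 ✗
  U2 stuck-at-0: output 0 ✗
  U2 stuck-at-1: output 1 ✓
  U2 inverted output: output 1 ✓
  U3 stuck-at-0: output 0 ✗
  U3 stuck-at-1: output 1 ✓
  U3 inverted output: output 1 ✓
  U4 stuck-at-0: output 0 ✗
  U4 stuck-at-1: output 1 ✓
  U4 inverted output: output 1 ✓
Consistent faults: {U2 stuck-at-1, U2 inverted output, U3 stuck-at-1, U3 inverted output, U4 stuck-at-1, U4 inverted output} — 6 in all.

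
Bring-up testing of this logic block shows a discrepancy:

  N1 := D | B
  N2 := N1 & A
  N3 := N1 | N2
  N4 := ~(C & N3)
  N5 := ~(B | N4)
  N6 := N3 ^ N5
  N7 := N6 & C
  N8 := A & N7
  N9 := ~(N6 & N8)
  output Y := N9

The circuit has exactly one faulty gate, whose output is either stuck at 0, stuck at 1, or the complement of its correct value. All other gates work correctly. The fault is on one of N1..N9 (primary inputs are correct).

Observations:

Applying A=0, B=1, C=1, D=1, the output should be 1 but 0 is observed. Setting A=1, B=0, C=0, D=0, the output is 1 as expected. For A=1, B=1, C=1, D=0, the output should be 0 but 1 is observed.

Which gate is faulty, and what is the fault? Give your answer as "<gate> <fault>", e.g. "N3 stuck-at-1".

N8 inverted output

Fault-free values for test 1 (A=0, B=1, C=1, D=1): N1=1, N2=0, N3=1, N4=0, N5=0, N6=1, N7=1, N8=0, N9=1, giving Y=1. Observed 0.
Test 1: faults giving observed 0 are {N8 stuck-at-1, N8 inverted output, N9 stuck-at-0, N9 inverted output}.
Test 2 (A=1, B=0, C=0, D=0): fault-free N1=0, N2=0, N3=0, N4=1, N5=0, N6=0, N7=0, N8=0, N9=1 → 1; observed 1. Eliminates N9 stuck-at-0, N9 inverted output.
Test 3 (A=1, B=1, C=1, D=0): fault-free N1=1, N2=1, N3=1, N4=0, N5=0, N6=1, N7=1, N8=1, N9=0 → 0; observed 1. Eliminates N8 stuck-at-1.
Only N8 inverted output is consistent with every test.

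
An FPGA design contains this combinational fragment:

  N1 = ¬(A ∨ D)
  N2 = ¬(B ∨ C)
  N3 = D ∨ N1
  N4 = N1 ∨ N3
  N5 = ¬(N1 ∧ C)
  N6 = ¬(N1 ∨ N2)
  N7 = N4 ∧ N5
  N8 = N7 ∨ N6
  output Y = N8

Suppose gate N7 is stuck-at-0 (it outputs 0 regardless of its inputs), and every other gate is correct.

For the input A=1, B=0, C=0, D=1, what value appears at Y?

0

Propagate with N7 forced: N1=0, N2=1, N3=1, N4=1, N5=1, N6=0, N7=0 [stuck-at-0], N8=0.
So Y = 0. (Without the fault it would be 1.)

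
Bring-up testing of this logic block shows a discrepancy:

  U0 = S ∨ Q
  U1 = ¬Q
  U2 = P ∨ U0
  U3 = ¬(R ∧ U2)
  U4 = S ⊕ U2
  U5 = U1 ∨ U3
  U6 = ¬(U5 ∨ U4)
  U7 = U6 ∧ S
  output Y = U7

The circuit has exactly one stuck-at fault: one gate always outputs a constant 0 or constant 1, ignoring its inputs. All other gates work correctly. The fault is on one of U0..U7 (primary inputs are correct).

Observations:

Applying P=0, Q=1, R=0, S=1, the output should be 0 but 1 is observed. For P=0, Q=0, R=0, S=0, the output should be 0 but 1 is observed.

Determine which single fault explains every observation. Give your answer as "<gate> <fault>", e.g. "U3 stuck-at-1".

U7 stuck-at-1

Fault-free values for test 1 (P=0, Q=1, R=0, S=1): U0=1, U1=0, U2=1, U3=1, U4=0, U5=1, U6=0, U7=0, giving Y=0. Observed 1.
Test 1: faults giving observed 1 are {U3 stuck-at-0, U5 stuck-at-0, U6 stuck-at-1, U7 stuck-at-1}.
Test 2 (P=0, Q=0, R=0, S=0): fault-free U0=0, U1=1, U2=0, U3=1, U4=0, U5=1, U6=0, U7=0 → 0; observed 1. Eliminates U3 stuck-at-0, U5 stuck-at-0, U6 stuck-at-1.
Only U7 stuck-at-1 is consistent with every test.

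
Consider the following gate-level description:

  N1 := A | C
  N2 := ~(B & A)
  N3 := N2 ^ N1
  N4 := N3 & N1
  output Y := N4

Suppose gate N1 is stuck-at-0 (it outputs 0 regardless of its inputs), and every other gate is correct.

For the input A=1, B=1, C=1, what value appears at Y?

Propagate with N1 forced: N1=0 [stuck-at-0], N2=0, N3=0, N4=0.
So Y = 0. (Without the fault it would be 1.)

0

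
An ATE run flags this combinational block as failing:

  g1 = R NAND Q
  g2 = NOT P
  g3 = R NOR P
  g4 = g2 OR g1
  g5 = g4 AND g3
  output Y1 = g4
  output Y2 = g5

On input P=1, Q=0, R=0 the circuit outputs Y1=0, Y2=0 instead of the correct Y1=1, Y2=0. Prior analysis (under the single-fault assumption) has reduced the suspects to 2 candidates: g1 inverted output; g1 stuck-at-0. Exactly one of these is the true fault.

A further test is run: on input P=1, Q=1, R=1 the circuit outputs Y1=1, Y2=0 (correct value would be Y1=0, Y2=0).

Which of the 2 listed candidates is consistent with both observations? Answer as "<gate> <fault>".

g1 inverted output

Evaluate each candidate on input P=1, Q=1, R=1:
  g1 inverted output: g1=1 [inverted output], g2=0, g3=0, g4=1, g5=0 → Y1=1, Y2=0 — matches
  g1 stuck-at-0: g1=0 [stuck-at-0], g2=0, g3=0, g4=0, g5=0 → Y1=0, Y2=0 — eliminated
Only g1 inverted output reproduces the observed Y1=1, Y2=0.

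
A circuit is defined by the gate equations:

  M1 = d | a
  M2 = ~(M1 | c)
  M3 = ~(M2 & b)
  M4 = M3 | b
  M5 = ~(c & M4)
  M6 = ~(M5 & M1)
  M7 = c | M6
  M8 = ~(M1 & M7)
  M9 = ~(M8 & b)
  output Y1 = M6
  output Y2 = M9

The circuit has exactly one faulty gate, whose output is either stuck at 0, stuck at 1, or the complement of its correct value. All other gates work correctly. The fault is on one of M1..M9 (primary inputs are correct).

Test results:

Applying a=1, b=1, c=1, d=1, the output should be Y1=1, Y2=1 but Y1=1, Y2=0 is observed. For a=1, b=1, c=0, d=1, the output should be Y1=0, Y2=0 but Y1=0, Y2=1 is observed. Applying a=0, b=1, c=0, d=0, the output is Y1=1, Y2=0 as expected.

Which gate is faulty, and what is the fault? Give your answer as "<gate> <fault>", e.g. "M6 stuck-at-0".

M7 inverted output

Fault-free values for test 1 (a=1, b=1, c=1, d=1): M1=1, M2=0, M3=1, M4=1, M5=0, M6=1, M7=1, M8=0, M9=1, giving Y1=1, Y2=1. Observed Y1=1, Y2=0.
Test 1: faults giving observed Y1=1, Y2=0 are {M1 stuck-at-0, M1 inverted output, M7 stuck-at-0, M7 inverted output, M8 stuck-at-1, M8 inverted output, M9 stuck-at-0, M9 inverted output}.
Test 2 (a=1, b=1, c=0, d=1): fault-free M1=1, M2=0, M3=1, M4=1, M5=1, M6=0, M7=0, M8=1, M9=0 → Y1=0, Y2=0; observed Y1=0, Y2=1. Eliminates M1 stuck-at-0, M1 inverted output, M7 stuck-at-0, M8 stuck-at-1, M9 stuck-at-0.
Test 3 (a=0, b=1, c=0, d=0): fault-free M1=0, M2=1, M3=0, M4=1, M5=1, M6=1, M7=1, M8=1, M9=0 → Y1=1, Y2=0; observed Y1=1, Y2=0. Eliminates M8 inverted output, M9 inverted output.
Only M7 inverted output is consistent with every test.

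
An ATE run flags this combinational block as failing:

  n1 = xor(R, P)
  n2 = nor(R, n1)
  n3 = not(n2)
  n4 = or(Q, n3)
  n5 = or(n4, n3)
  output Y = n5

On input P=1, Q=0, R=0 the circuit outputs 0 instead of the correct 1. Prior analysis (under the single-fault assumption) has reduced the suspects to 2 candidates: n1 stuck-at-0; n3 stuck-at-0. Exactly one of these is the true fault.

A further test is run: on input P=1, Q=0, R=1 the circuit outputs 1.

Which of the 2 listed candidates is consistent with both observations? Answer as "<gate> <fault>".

n1 stuck-at-0

Evaluate each candidate on input P=1, Q=0, R=1:
  n1 stuck-at-0: n1=0 [stuck-at-0], n2=0, n3=1, n4=1, n5=1 → 1 — matches
  n3 stuck-at-0: n1=0, n2=0, n3=0 [stuck-at-0], n4=0, n5=0 → 0 — eliminated
Only n1 stuck-at-0 reproduces the observed 1.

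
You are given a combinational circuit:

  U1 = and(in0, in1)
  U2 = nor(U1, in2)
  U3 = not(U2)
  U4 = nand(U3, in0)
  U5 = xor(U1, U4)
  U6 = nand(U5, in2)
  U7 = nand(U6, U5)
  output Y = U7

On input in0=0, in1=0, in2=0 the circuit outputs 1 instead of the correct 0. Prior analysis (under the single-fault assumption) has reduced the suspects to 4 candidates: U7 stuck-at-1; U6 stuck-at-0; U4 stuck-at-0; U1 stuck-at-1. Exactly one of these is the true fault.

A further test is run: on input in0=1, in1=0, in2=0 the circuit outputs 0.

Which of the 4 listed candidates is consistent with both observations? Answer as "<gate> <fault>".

U1 stuck-at-1

Evaluate each candidate on input in0=1, in1=0, in2=0:
  U7 stuck-at-1: U1=0, U2=1, U3=0, U4=1, U5=1, U6=1, U7=1 [stuck-at-1] → 1 — eliminated
  U6 stuck-at-0: U1=0, U2=1, U3=0, U4=1, U5=1, U6=0 [stuck-at-0], U7=1 → 1 — eliminated
  U4 stuck-at-0: U1=0, U2=1, U3=0, U4=0 [stuck-at-0], U5=0, U6=1, U7=1 → 1 — eliminated
  U1 stuck-at-1: U1=1 [stuck-at-1], U2=0, U3=1, U4=0, U5=1, U6=1, U7=0 → 0 — matches
Only U1 stuck-at-1 reproduces the observed 0.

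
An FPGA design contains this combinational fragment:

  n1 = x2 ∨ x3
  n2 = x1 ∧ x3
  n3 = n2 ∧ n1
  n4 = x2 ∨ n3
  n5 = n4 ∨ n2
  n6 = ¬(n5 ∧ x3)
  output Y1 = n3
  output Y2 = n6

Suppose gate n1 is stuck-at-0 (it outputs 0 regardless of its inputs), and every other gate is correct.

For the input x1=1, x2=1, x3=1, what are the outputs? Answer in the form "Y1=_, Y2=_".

Y1=0, Y2=0

Propagate with n1 forced: n1=0 [stuck-at-0], n2=1, n3=0, n4=1, n5=1, n6=0.
So the outputs are Y1=0, Y2=0. (Without the fault they would be Y1=1, Y2=0.)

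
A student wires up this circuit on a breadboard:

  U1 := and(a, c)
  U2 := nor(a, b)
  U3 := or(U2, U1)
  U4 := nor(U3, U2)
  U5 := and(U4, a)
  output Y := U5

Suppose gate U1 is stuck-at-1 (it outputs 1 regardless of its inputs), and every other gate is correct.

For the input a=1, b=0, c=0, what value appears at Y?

0

Propagate with U1 forced: U1=1 [stuck-at-1], U2=0, U3=1, U4=0, U5=0.
So Y = 0. (Without the fault it would be 1.)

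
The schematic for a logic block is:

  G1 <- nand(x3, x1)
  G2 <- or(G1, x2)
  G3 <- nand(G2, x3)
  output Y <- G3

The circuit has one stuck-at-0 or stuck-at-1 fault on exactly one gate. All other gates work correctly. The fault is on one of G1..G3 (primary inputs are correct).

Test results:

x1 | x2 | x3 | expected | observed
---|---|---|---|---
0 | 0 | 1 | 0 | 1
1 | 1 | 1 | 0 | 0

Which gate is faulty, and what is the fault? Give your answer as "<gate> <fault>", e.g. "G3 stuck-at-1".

Fault-free values for test 1 (x1=0, x2=0, x3=1): G1=1, G2=1, G3=0, giving Y=0. Observed 1.
Test 1: faults giving observed 1 are {G1 stuck-at-0, G2 stuck-at-0, G3 stuck-at-1}.
Test 2 (x1=1, x2=1, x3=1): fault-free G1=0, G2=1, G3=0 → 0; observed 0. Eliminates G2 stuck-at-0, G3 stuck-at-1.
Only G1 stuck-at-0 is consistent with every test.

G1 stuck-at-0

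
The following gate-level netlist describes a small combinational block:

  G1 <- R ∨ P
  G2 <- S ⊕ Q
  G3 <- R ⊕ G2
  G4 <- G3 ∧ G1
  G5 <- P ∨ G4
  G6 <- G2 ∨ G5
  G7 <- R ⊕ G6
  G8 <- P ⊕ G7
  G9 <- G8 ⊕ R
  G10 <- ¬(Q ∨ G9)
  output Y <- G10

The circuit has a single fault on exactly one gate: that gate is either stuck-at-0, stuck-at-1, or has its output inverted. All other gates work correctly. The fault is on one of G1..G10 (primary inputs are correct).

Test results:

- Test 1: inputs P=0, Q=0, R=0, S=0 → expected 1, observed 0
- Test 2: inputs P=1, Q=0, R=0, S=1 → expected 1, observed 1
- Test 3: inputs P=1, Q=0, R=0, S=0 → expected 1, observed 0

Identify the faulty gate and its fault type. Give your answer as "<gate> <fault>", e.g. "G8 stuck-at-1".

Fault-free values for test 1 (P=0, Q=0, R=0, S=0): G1=0, G2=0, G3=0, G4=0, G5=0, G6=0, G7=0, G8=0, G9=0, G10=1, giving Y=1. Observed 0.
Test 1: faults giving observed 0 are {G2 stuck-at-1, G2 inverted output, G4 stuck-at-1, G4 inverted output, G5 stuck-at-1, G5 inverted output, G6 stuck-at-1, G6 inverted output, G7 stuck-at-1, G7 inverted output, G8 stuck-at-1, G8 inverted output, G9 stuck-at-1, G9 inverted output, G10 stuck-at-0, G10 inverted output}.
Test 2 (P=1, Q=0, R=0, S=1): fault-free G1=1, G2=1, G3=1, G4=1, G5=1, G6=1, G7=1, G8=0, G9=0, G10=1 → 1; observed 1. Eliminates G6 inverted output, G7 inverted output, G8 stuck-at-1, G8 inverted output, G9 stuck-at-1, G9 inverted output, G10 stuck-at-0, G10 inverted output.
Test 3 (P=1, Q=0, R=0, S=0): fault-free G1=1, G2=0, G3=0, G4=0, G5=1, G6=1, G7=1, G8=0, G9=0, G10=1 → 1; observed 0. Eliminates G2 stuck-at-1, G2 inverted output, G4 stuck-at-1, G4 inverted output, G5 stuck-at-1, G6 stuck-at-1, G7 stuck-at-1.
Only G5 inverted output is consistent with every test.

G5 inverted output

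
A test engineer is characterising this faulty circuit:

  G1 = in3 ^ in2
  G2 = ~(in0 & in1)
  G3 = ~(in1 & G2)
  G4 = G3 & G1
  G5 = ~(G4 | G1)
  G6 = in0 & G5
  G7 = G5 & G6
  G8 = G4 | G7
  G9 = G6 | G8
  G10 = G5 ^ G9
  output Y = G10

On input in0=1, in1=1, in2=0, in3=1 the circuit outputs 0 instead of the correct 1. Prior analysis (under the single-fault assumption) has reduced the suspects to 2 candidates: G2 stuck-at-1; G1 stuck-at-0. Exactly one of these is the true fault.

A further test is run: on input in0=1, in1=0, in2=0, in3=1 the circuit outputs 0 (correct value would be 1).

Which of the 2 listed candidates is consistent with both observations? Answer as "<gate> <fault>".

G1 stuck-at-0

Evaluate each candidate on input in0=1, in1=0, in2=0, in3=1:
  G2 stuck-at-1: G1=1, G2=1 [stuck-at-1], G3=1, G4=1, G5=0, G6=0, G7=0, G8=1, G9=1, G10=1 → 1 — eliminated
  G1 stuck-at-0: G1=0 [stuck-at-0], G2=1, G3=1, G4=0, G5=1, G6=1, G7=1, G8=1, G9=1, G10=0 → 0 — matches
Only G1 stuck-at-0 reproduces the observed 0.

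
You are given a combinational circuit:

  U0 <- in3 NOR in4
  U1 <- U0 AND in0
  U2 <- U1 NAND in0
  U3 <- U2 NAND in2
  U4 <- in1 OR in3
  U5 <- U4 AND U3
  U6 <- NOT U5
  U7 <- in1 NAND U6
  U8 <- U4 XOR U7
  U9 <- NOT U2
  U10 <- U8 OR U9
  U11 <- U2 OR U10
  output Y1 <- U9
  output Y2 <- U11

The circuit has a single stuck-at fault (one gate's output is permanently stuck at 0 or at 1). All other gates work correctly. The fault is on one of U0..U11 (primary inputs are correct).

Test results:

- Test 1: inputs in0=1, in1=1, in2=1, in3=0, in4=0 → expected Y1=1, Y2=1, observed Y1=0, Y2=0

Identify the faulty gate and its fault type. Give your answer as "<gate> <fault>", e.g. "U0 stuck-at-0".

U9 stuck-at-0

Fault-free values for test 1 (in0=1, in1=1, in2=1, in3=0, in4=0): U0=1, U1=1, U2=0, U3=1, U4=1, U5=1, U6=0, U7=1, U8=0, U9=1, U10=1, U11=1, giving Y1=1, Y2=1. Observed Y1=0, Y2=0.
Test 1: faults giving observed Y1=0, Y2=0 are {U9 stuck-at-0}.
Only U9 stuck-at-0 is consistent with every test.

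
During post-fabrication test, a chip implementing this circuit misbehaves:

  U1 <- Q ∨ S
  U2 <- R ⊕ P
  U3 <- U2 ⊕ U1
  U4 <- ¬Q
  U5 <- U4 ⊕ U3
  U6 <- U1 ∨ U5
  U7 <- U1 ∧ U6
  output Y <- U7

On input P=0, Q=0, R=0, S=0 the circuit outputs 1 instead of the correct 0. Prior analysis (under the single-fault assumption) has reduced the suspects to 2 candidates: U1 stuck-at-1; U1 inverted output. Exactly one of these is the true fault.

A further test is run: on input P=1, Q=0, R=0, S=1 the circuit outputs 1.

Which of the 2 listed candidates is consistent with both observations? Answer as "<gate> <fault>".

U1 stuck-at-1

Evaluate each candidate on input P=1, Q=0, R=0, S=1:
  U1 stuck-at-1: U1=1 [stuck-at-1], U2=1, U3=0, U4=1, U5=1, U6=1, U7=1 → 1 — matches
  U1 inverted output: U1=0 [inverted output], U2=1, U3=1, U4=1, U5=0, U6=0, U7=0 → 0 — eliminated
Only U1 stuck-at-1 reproduces the observed 1.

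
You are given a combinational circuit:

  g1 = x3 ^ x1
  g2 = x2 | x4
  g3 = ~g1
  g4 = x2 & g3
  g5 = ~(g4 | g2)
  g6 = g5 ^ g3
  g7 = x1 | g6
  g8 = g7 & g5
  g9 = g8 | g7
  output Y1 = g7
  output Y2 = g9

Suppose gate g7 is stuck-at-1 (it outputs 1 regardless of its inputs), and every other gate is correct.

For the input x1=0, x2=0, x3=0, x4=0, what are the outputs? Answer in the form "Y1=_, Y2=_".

Propagate with g7 forced: g1=0, g2=0, g3=1, g4=0, g5=1, g6=0, g7=1 [stuck-at-1], g8=1, g9=1.
So the outputs are Y1=1, Y2=1. (Without the fault they would be Y1=0, Y2=0.)

Y1=1, Y2=1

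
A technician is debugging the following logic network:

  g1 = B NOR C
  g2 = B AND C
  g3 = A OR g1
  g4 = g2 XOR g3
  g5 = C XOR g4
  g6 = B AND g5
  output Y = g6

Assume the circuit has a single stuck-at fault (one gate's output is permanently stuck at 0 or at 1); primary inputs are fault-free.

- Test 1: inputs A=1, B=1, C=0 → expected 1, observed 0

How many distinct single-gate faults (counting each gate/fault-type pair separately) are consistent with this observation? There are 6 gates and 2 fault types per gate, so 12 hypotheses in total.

5

Fault-free: g1=0, g2=0, g3=1, g4=1, g5=1, g6=1 → 1. Observed 0.
  g1 stuck-at-0: output 1 ✗
  g1 stuck-at-1: output 1 ✗
  g2 stuck-at-0: output 1 ✗
  g2 stuck-at-1: output 0 ✓
  g3 stuck-at-0: output 0 ✓
  g3 stuck-at-1: output 1 ✗
  g4 stuck-at-0: output 0 ✓
  g4 stuck-at-1: output 1 ✗
  g5 stuck-at-0: output 0 ✓
  g5 stuck-at-1: output 1 ✗
  g6 stuck-at-0: output 0 ✓
  g6 stuck-at-1: output 1 ✗
Consistent faults: {g2 stuck-at-1, g3 stuck-at-0, g4 stuck-at-0, g5 stuck-at-0, g6 stuck-at-0} — 5 in all.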